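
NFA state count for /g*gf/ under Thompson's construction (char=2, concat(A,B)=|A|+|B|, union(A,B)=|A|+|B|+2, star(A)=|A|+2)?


Syntax tree has 3 char leaf(s), 0 union(s), 1 star(s)
chars contribute 3×2 = 6; each union adds +2; each star adds +2
Total: 6 + 0 + 2 = 8 states


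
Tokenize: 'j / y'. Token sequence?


Scan left to right, longest-match per lexeme
Tokens: ID(j), OP(/), ID(y)


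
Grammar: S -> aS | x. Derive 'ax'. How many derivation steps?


Derivation: S => aS => ax
Steps: 2


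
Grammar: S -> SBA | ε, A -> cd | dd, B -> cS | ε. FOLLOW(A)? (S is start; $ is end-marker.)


$ ∈ FOLLOW(S). For each A -> αBβ: add FIRST(β)\{ε} to FOLLOW(B); if β nullable, add FOLLOW(A).
FOLLOW(A) = {$, c, d}


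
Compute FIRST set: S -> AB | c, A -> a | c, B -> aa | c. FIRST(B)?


Per alternative of B: FIRST(aa) = {a}; FIRST(c) = {c}
FIRST(B) = {a, c}


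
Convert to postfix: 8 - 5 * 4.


* has higher precedence, evaluate 5*4 first
Postfix: 8 5 4 * -


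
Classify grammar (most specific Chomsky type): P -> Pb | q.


Left-linear: every RHS is a terminal or one nonterminal followed by a terminal
Classification: Type 3 (Regular)


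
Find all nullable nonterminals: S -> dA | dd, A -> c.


A nonterminal is nullable iff some alternative derives ε (directly, or every symbol in it is nullable)
Nullable: {}


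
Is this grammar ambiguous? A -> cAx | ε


balanced c^n…x^n: each string has a unique parse
Unambiguous


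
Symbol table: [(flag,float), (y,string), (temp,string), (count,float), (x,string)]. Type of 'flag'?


Lookup 'flag' → type float


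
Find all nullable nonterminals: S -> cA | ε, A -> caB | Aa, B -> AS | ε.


A nonterminal is nullable iff some alternative derives ε (directly, or every symbol in it is nullable)
Nullable: {B, S}


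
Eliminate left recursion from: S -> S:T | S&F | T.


Left-recursive alternatives: S:T, S&F; non-recursive: T
Introduce S': S -> TS', S' -> :TS' | &FS' | ε


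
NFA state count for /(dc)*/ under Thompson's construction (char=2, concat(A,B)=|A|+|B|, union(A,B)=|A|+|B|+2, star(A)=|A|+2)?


Syntax tree has 2 char leaf(s), 0 union(s), 1 star(s)
chars contribute 2×2 = 4; each union adds +2; each star adds +2
Total: 4 + 0 + 2 = 6 states


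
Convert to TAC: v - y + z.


Break into single-operator statements:
t1 = v - y
t2 = t1 + z


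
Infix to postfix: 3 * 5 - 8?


Left to right (same or higher precedence on left)
Postfix: 3 5 * 8 -


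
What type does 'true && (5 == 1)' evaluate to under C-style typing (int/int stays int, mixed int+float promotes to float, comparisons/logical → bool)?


Operand types: bool && bool
Rule: logical operators take bool operands and yield bool
Result type: bool


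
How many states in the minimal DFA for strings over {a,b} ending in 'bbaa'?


Track the longest suffix of input matching a prefix of 'bbaa': 5 classes (prefixes of length 0..4)
Minimal DFA: 5 states


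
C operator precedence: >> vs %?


'%' is multiplicative (level 10); '>>' is shift (level 8)
Higher level binds tighter
'%' has higher precedence than '>>'


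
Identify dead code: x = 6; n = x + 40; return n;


x is read by n's definition; n is returned
No dead code


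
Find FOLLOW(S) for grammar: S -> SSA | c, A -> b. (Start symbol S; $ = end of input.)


$ ∈ FOLLOW(S). For each A -> αBβ: add FIRST(β)\{ε} to FOLLOW(B); if β nullable, add FOLLOW(A).
FOLLOW(S) = {$, b, c}


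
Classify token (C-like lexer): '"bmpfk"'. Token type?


Pattern: double-quoted sequence
Type: STRING_LITERAL


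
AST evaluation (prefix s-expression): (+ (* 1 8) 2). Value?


Evaluate inner: (* 1 8) = 8
Evaluate root: (+ 8 2) = 10
Result: 10


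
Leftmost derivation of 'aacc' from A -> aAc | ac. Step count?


Derivation: A => aAc => aacc
Steps: 2


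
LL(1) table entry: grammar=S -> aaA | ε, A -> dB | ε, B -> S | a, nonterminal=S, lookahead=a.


For [S, a]: 'a' ∈ FIRST(aaA)
Entry: S -> aaA


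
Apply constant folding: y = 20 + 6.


20 + 6 = 26 at compile time
Optimized: y = 26


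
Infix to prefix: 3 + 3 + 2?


left-to-right (same/higher precedence on left): tree is (+ (+ 3 3) 2)
Prefix: + + 3 3 2


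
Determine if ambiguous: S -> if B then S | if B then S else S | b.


dangling else: 'if B then if B then b else b' parses two ways
Ambiguous


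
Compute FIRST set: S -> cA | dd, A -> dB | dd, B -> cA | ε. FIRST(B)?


Per alternative of B: FIRST(cA) = {c}; FIRST(ε) = {ε}
FIRST(B) = {c, ε}


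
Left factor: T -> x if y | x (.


Common prefix: 'x'
Factored: T -> x T', T' -> if y | (


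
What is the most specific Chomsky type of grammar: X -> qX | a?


Right-linear: every RHS is a terminal or a terminal followed by one nonterminal
Classification: Type 3 (Regular)


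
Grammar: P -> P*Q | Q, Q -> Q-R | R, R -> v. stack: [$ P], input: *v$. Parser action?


shift '*' to continue P -> P*Q
Action: shift


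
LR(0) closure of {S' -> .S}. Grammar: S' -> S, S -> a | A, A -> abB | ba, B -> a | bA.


Start: S' -> .S
For each item with dot before a nonterminal B, add B -> .γ for every B-production
Closure: [S' -> .S, S -> .a, S -> .A, A -> .abB, A -> .ba]


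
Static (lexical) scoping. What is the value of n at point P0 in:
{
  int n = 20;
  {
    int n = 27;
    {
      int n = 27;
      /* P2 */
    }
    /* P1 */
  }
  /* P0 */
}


n declared in the same block as P0
n = 20


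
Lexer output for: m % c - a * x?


Scan left to right, longest-match per lexeme
Tokens: ID(m), OP(%), ID(c), OP(-), ID(a), OP(*), ID(x)


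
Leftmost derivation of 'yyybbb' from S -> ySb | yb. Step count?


Derivation: S => ySb => yySbb => yyybbb
Steps: 3


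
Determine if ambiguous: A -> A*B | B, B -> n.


precedence layered via separate nonterminal B: deterministic
Unambiguous


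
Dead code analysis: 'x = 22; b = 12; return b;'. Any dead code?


x is assigned but never read
Dead: 'x = 22'


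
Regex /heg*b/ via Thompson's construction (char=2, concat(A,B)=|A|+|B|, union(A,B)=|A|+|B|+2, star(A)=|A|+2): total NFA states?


Syntax tree has 4 char leaf(s), 0 union(s), 1 star(s)
chars contribute 4×2 = 8; each union adds +2; each star adds +2
Total: 8 + 0 + 2 = 10 states


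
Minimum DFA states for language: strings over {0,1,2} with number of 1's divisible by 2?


Track (count of 1) mod 2: states 0..1, accept at 0
Minimal DFA: 2 states


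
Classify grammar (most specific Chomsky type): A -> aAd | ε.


Single nonterminal LHS, but a^n d^n is not regular
Classification: Type 2 (Context-Free)


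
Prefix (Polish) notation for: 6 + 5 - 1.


left-to-right (same/higher precedence on left): tree is (- (+ 6 5) 1)
Prefix: - + 6 5 1


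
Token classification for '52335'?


Pattern: digits only
Type: INTEGER_LITERAL


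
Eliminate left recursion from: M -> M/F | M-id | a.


Left-recursive alternatives: M/F, M-id; non-recursive: a
Introduce M': M -> aM', M' -> /FM' | -idM' | ε


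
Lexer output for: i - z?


Scan left to right, longest-match per lexeme
Tokens: ID(i), OP(-), ID(z)


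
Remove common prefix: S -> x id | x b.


Common prefix: 'x'
Factored: S -> x S', S' -> id | b


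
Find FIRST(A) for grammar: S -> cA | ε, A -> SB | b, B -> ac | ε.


Per alternative of A: FIRST(SB) = {a, c, ε}; FIRST(b) = {b}
FIRST(A) = {a, b, c, ε}


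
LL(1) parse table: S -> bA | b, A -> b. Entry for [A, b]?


For [A, b]: 'b' ∈ FIRST(b)
Entry: A -> b


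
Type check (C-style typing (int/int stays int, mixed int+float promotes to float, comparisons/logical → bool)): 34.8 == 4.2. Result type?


Operand types: float == float
Rule: comparison yields bool
Result type: bool


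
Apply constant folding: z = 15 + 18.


15 + 18 = 33 at compile time
Optimized: z = 33


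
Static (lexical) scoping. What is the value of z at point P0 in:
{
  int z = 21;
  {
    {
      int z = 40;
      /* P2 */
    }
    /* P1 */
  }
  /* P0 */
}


z declared in the same block as P0
z = 21


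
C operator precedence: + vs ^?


'+' is additive (level 9); '^' is bitwise XOR (level 4)
Higher level binds tighter
'+' has higher precedence than '^'


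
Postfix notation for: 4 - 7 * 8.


* has higher precedence, evaluate 7*8 first
Postfix: 4 7 8 * -


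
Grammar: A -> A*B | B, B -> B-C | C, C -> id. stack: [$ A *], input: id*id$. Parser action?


no handle ('A*' is not any RHS); shift 'id'
Action: shift


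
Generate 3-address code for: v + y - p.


Break into single-operator statements:
t1 = v + y
t2 = t1 - p


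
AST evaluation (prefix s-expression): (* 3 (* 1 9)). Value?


Evaluate inner: (* 1 9) = 9
Evaluate root: (* 3 9) = 27
Result: 27


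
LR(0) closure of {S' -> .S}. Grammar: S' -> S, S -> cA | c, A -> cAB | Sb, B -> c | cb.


Start: S' -> .S
For each item with dot before a nonterminal B, add B -> .γ for every B-production
Closure: [S' -> .S, S -> .cA, S -> .c]


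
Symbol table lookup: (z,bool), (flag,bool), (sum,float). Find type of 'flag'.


Lookup 'flag' → type bool


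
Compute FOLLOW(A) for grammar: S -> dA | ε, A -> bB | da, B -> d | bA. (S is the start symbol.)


$ ∈ FOLLOW(S). For each A -> αBβ: add FIRST(β)\{ε} to FOLLOW(B); if β nullable, add FOLLOW(A).
FOLLOW(A) = {$}


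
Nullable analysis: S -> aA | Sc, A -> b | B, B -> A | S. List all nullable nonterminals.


A nonterminal is nullable iff some alternative derives ε (directly, or every symbol in it is nullable)
Nullable: {}


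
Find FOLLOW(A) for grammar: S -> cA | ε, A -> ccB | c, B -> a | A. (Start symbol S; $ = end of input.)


$ ∈ FOLLOW(S). For each A -> αBβ: add FIRST(β)\{ε} to FOLLOW(B); if β nullable, add FOLLOW(A).
FOLLOW(A) = {$}


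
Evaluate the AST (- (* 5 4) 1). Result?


Evaluate inner: (* 5 4) = 20
Evaluate root: (- 20 1) = 19
Result: 19


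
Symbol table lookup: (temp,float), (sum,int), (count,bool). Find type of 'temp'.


Lookup 'temp' → type float


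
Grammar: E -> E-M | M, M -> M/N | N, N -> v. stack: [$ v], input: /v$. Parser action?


'v' on top is the handle for N -> v
Action: reduce (N -> v)


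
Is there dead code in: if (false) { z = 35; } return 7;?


condition is constant false, so the whole block is unreachable
Dead: 'if (false) { z = 35; }'


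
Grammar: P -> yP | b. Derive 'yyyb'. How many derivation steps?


Derivation: P => yP => yyP => yyyP => yyyb
Steps: 4


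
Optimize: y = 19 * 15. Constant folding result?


19 * 15 = 285 at compile time
Optimized: y = 285


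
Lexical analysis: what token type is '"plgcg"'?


Pattern: double-quoted sequence
Type: STRING_LITERAL


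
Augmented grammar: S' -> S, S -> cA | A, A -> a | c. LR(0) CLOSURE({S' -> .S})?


Start: S' -> .S
For each item with dot before a nonterminal B, add B -> .γ for every B-production
Closure: [S' -> .S, S -> .cA, S -> .A, A -> .a, A -> .c]


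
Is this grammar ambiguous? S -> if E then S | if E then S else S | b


dangling else: 'if E then if E then b else b' parses two ways
Ambiguous


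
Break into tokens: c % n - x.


Scan left to right, longest-match per lexeme
Tokens: ID(c), OP(%), ID(n), OP(-), ID(x)


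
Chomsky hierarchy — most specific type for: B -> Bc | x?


Left-linear: every RHS is a terminal or one nonterminal followed by a terminal
Classification: Type 3 (Regular)


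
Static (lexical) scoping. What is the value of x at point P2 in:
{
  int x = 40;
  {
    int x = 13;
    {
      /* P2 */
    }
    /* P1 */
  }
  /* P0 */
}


P2's block does not declare x; resolves to the enclosing declaration at depth 1
x = 13


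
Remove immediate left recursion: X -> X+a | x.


Left-recursive alternatives: X+a; non-recursive: x
Introduce X': X -> xX', X' -> +aX' | ε


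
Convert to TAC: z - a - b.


Break into single-operator statements:
t1 = z - a
t2 = t1 - b


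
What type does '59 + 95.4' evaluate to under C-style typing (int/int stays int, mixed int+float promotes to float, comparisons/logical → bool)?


Operand types: int + float
Rule: mixed int/float promotes to float; int/int stays int
Result type: float


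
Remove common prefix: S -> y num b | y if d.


Common prefix: 'y'
Factored: S -> y S', S' -> num b | if d


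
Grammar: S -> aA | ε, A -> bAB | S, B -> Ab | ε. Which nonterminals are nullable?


A nonterminal is nullable iff some alternative derives ε (directly, or every symbol in it is nullable)
Nullable: {A, B, S}


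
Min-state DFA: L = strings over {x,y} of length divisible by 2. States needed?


Track length mod 2: states 0..1, accept at 0
Minimal DFA: 2 states


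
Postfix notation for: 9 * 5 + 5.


Left to right (same or higher precedence on left)
Postfix: 9 5 * 5 +


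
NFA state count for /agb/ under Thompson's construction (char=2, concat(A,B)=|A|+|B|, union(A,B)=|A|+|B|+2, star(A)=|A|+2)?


Syntax tree has 3 char leaf(s), 0 union(s), 0 star(s)
chars contribute 3×2 = 6; each union adds +2; each star adds +2
Total: 6 + 0 + 0 = 6 states


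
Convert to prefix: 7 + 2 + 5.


left-to-right (same/higher precedence on left): tree is (+ (+ 7 2) 5)
Prefix: + + 7 2 5


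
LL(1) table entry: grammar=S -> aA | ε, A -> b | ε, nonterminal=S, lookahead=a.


For [S, a]: 'a' ∈ FIRST(aA)
Entry: S -> aA


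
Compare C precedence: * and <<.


'*' is multiplicative (level 10); '<<' is shift (level 8)
Higher level binds tighter
'*' has higher precedence than '<<'


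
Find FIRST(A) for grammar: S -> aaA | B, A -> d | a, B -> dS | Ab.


Per alternative of A: FIRST(d) = {d}; FIRST(a) = {a}
FIRST(A) = {a, d}


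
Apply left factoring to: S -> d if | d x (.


Common prefix: 'd'
Factored: S -> d S', S' -> if | x (


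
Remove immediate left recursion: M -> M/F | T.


Left-recursive alternatives: M/F; non-recursive: T
Introduce M': M -> TM', M' -> /FM' | ε


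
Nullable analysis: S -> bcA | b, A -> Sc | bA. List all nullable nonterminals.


A nonterminal is nullable iff some alternative derives ε (directly, or every symbol in it is nullable)
Nullable: {}


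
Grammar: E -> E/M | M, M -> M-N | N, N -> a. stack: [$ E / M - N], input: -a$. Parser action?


handle 'M-N' on top
Action: reduce (M -> M-N)


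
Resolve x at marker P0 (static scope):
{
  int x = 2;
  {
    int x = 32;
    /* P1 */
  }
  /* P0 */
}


x declared in the same block as P0
x = 2


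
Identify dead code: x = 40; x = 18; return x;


first assignment to x is overwritten before any read
Dead: 'x = 40'


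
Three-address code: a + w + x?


Break into single-operator statements:
t1 = a + w
t2 = t1 + x


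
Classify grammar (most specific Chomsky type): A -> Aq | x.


Left-linear: every RHS is a terminal or one nonterminal followed by a terminal
Classification: Type 3 (Regular)


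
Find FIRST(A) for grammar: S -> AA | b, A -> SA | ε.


Per alternative of A: FIRST(SA) = {b, ε}; FIRST(ε) = {ε}
FIRST(A) = {b, ε}


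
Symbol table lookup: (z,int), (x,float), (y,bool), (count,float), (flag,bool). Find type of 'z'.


Lookup 'z' → type int


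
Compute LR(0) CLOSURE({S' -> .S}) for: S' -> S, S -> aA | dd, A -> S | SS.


Start: S' -> .S
For each item with dot before a nonterminal B, add B -> .γ for every B-production
Closure: [S' -> .S, S -> .aA, S -> .dd]


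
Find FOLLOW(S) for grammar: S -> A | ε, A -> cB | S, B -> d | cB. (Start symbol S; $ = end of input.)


$ ∈ FOLLOW(S). For each A -> αBβ: add FIRST(β)\{ε} to FOLLOW(B); if β nullable, add FOLLOW(A).
FOLLOW(S) = {$}


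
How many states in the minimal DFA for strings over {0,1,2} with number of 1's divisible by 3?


Track (count of 1) mod 3: states 0..2, accept at 0
Minimal DFA: 3 states


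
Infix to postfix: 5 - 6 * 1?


* has higher precedence, evaluate 6*1 first
Postfix: 5 6 1 * -


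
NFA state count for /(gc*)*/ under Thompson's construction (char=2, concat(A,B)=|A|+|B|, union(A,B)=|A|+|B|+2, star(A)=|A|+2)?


Syntax tree has 2 char leaf(s), 0 union(s), 2 star(s)
chars contribute 2×2 = 4; each union adds +2; each star adds +2
Total: 4 + 0 + 4 = 8 states


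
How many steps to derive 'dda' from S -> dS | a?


Derivation: S => dS => ddS => dda
Steps: 3


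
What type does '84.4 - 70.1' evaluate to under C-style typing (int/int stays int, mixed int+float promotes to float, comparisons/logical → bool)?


Operand types: float - float
Rule: mixed int/float promotes to float; int/int stays int
Result type: float


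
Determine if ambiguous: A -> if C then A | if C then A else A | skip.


dangling else: 'if C then if C then skip else skip' parses two ways
Ambiguous


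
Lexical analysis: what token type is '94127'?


Pattern: digits only
Type: INTEGER_LITERAL


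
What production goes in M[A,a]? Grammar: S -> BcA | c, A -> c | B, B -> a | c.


For [A, a]: 'a' ∈ FIRST(B)
Entry: A -> B


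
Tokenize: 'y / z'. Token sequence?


Scan left to right, longest-match per lexeme
Tokens: ID(y), OP(/), ID(z)


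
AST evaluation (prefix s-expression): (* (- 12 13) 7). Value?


Evaluate inner: (- 12 13) = -1
Evaluate root: (* -1 7) = -7
Result: -7


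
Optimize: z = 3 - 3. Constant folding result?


3 - 3 = 0 at compile time
Optimized: z = 0


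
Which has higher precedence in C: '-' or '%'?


'%' is multiplicative (level 10); '-' is additive (level 9)
Higher level binds tighter
'%' has higher precedence than '-'


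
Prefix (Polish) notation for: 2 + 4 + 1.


left-to-right (same/higher precedence on left): tree is (+ (+ 2 4) 1)
Prefix: + + 2 4 1


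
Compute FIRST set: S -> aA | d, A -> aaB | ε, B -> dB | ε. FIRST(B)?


Per alternative of B: FIRST(dB) = {d}; FIRST(ε) = {ε}
FIRST(B) = {d, ε}


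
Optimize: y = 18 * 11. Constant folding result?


18 * 11 = 198 at compile time
Optimized: y = 198


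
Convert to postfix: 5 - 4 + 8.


Left to right (same or higher precedence on left)
Postfix: 5 4 - 8 +


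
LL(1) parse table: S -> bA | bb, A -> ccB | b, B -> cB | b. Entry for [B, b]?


For [B, b]: 'b' ∈ FIRST(b)
Entry: B -> b


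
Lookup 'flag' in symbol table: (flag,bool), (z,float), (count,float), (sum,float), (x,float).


Lookup 'flag' → type bool


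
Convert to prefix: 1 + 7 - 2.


left-to-right (same/higher precedence on left): tree is (- (+ 1 7) 2)
Prefix: - + 1 7 2


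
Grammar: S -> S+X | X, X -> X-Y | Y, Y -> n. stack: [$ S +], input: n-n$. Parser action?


no handle ('S+' is not any RHS); shift 'n'
Action: shift


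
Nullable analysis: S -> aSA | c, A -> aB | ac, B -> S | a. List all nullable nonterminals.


A nonterminal is nullable iff some alternative derives ε (directly, or every symbol in it is nullable)
Nullable: {}


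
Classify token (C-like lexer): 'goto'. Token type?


Pattern: reserved word
Type: KEYWORD


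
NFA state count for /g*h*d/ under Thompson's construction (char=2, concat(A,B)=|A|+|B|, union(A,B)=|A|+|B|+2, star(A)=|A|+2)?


Syntax tree has 3 char leaf(s), 0 union(s), 2 star(s)
chars contribute 3×2 = 6; each union adds +2; each star adds +2
Total: 6 + 0 + 4 = 10 states


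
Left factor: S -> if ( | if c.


Common prefix: 'if'
Factored: S -> if S', S' -> ( | c


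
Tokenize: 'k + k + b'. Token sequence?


Scan left to right, longest-match per lexeme
Tokens: ID(k), OP(+), ID(k), OP(+), ID(b)


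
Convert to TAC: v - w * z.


Break into single-operator statements:
t1 = w * z
t2 = v - t1


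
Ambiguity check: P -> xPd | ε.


balanced x^n…d^n: each string has a unique parse
Unambiguous


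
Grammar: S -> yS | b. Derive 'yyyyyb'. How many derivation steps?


Derivation: S => yS => yyS => yyyS => yyyyS => yyyyyS => yyyyyb
Steps: 6


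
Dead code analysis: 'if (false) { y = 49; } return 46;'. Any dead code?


condition is constant false, so the whole block is unreachable
Dead: 'if (false) { y = 49; }'


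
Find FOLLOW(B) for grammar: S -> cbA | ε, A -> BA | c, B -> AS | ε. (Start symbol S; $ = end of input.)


$ ∈ FOLLOW(S). For each A -> αBβ: add FIRST(β)\{ε} to FOLLOW(B); if β nullable, add FOLLOW(A).
FOLLOW(B) = {c}


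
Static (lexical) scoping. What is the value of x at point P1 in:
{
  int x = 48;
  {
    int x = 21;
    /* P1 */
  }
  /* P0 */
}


x declared in the same block as P1
x = 21


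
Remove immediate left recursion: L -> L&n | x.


Left-recursive alternatives: L&n; non-recursive: x
Introduce L': L -> xL', L' -> &nL' | ε


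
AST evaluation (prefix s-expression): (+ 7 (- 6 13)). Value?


Evaluate inner: (- 6 13) = -7
Evaluate root: (+ 7 -7) = 0
Result: 0


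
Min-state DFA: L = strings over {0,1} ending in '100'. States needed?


Track the longest suffix of input matching a prefix of '100': 4 classes (prefixes of length 0..3)
Minimal DFA: 4 states


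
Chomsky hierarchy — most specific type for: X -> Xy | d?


Left-linear: every RHS is a terminal or one nonterminal followed by a terminal
Classification: Type 3 (Regular)


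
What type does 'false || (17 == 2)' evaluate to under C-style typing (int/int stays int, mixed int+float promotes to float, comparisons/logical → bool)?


Operand types: bool || bool
Rule: logical operators take bool operands and yield bool
Result type: bool


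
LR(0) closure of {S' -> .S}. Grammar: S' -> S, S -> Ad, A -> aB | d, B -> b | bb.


Start: S' -> .S
For each item with dot before a nonterminal B, add B -> .γ for every B-production
Closure: [S' -> .S, S -> .Ad, A -> .aB, A -> .d]


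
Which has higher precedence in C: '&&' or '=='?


'==' is equality (level 6); '&&' is logical AND (level 2)
Higher level binds tighter
'==' has higher precedence than '&&'


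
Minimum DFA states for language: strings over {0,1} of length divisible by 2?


Track length mod 2: states 0..1, accept at 0
Minimal DFA: 2 states


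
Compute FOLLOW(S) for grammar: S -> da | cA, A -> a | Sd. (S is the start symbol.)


$ ∈ FOLLOW(S). For each A -> αBβ: add FIRST(β)\{ε} to FOLLOW(B); if β nullable, add FOLLOW(A).
FOLLOW(S) = {$, d}


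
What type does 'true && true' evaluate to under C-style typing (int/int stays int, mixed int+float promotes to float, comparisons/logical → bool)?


Operand types: bool && bool
Rule: logical operators take bool operands and yield bool
Result type: bool


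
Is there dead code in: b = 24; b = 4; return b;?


first assignment to b is overwritten before any read
Dead: 'b = 24'


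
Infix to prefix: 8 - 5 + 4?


left-to-right (same/higher precedence on left): tree is (+ (- 8 5) 4)
Prefix: + - 8 5 4


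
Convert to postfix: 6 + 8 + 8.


Left to right (same or higher precedence on left)
Postfix: 6 8 + 8 +


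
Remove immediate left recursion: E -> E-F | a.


Left-recursive alternatives: E-F; non-recursive: a
Introduce E': E -> aE', E' -> -FE' | ε


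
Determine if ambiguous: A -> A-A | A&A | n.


'n-n&n' has two parse trees (no precedence encoded between - and &)
Ambiguous


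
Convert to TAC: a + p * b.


Break into single-operator statements:
t1 = p * b
t2 = a + t1


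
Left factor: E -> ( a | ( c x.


Common prefix: '('
Factored: E -> ( E', E' -> a | c x


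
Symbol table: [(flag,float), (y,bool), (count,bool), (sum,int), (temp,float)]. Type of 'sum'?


Lookup 'sum' → type int


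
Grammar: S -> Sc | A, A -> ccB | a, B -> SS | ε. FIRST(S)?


Per alternative of S: FIRST(Sc) = {a, c}; FIRST(A) = {a, c}
FIRST(S) = {a, c}


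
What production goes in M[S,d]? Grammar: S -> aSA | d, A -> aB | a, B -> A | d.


For [S, d]: 'd' ∈ FIRST(d)
Entry: S -> d


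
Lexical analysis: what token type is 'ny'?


Pattern: letter/underscore followed by alphanumerics, not a keyword
Type: IDENTIFIER


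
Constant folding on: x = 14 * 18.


14 * 18 = 252 at compile time
Optimized: x = 252


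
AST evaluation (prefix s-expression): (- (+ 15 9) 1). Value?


Evaluate inner: (+ 15 9) = 24
Evaluate root: (- 24 1) = 23
Result: 23


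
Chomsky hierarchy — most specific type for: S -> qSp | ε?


Single nonterminal LHS, but q^n p^n is not regular
Classification: Type 2 (Context-Free)


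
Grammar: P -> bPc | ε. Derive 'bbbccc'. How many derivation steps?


Derivation: P => bPc => bbPcc => bbbPccc => bbbccc
Steps: 4


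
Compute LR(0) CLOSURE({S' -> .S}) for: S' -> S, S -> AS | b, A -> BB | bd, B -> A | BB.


Start: S' -> .S
For each item with dot before a nonterminal B, add B -> .γ for every B-production
Closure: [S' -> .S, S -> .AS, S -> .b, A -> .BB, A -> .bd, B -> .A, B -> .BB]


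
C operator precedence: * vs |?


'*' is multiplicative (level 10); '|' is bitwise OR (level 3)
Higher level binds tighter
'*' has higher precedence than '|'


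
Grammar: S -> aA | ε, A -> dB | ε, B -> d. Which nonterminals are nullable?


A nonterminal is nullable iff some alternative derives ε (directly, or every symbol in it is nullable)
Nullable: {A, S}


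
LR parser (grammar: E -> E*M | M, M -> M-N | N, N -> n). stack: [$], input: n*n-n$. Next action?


no handle on stack; shift 'n'
Action: shift


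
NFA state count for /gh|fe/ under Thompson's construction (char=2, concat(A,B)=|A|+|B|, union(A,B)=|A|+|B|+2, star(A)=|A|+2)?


Syntax tree has 4 char leaf(s), 1 union(s), 0 star(s)
chars contribute 4×2 = 8; each union adds +2; each star adds +2
Total: 8 + 2 + 0 = 10 states


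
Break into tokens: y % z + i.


Scan left to right, longest-match per lexeme
Tokens: ID(y), OP(%), ID(z), OP(+), ID(i)


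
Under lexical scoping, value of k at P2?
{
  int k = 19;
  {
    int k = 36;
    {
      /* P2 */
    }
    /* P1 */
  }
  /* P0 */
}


P2's block does not declare k; resolves to the enclosing declaration at depth 1
k = 36


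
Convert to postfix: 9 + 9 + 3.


Left to right (same or higher precedence on left)
Postfix: 9 9 + 3 +


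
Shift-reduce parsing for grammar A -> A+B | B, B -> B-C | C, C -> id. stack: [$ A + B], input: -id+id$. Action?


'-' can extend B; shift to build B -> B-C
Action: shift


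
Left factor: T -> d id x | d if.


Common prefix: 'd'
Factored: T -> d T', T' -> id x | if


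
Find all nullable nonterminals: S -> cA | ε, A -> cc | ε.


A nonterminal is nullable iff some alternative derives ε (directly, or every symbol in it is nullable)
Nullable: {A, S}


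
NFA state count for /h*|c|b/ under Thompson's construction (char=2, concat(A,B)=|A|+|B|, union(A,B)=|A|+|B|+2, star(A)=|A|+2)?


Syntax tree has 3 char leaf(s), 2 union(s), 1 star(s)
chars contribute 3×2 = 6; each union adds +2; each star adds +2
Total: 6 + 4 + 2 = 12 states


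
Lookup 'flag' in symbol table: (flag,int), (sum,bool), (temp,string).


Lookup 'flag' → type int


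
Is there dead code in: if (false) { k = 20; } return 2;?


condition is constant false, so the whole block is unreachable
Dead: 'if (false) { k = 20; }'


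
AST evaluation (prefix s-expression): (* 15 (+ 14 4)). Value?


Evaluate inner: (+ 14 4) = 18
Evaluate root: (* 15 18) = 270
Result: 270


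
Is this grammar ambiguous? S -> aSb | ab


balanced a^n…b^n: each string has a unique parse
Unambiguous


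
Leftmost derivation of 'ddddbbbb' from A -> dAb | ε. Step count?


Derivation: A => dAb => ddAbb => dddAbbb => ddddAbbbb => ddddbbbb
Steps: 5


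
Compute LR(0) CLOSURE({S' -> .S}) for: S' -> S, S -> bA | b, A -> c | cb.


Start: S' -> .S
For each item with dot before a nonterminal B, add B -> .γ for every B-production
Closure: [S' -> .S, S -> .bA, S -> .b]


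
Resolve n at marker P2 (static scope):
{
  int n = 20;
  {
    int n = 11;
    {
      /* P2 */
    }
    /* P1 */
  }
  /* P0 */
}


P2's block does not declare n; resolves to the enclosing declaration at depth 1
n = 11


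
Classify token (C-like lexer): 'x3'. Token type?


Pattern: letter/underscore followed by alphanumerics, not a keyword
Type: IDENTIFIER


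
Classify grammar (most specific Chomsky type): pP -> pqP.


LHS has context (more than one symbol) and |LHS| ≤ |RHS|
Classification: Type 1 (Context-Sensitive)


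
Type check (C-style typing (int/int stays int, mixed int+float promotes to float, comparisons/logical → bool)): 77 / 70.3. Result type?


Operand types: int / float
Rule: mixed int/float promotes to float; int/int stays int
Result type: float


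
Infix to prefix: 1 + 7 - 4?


left-to-right (same/higher precedence on left): tree is (- (+ 1 7) 4)
Prefix: - + 1 7 4


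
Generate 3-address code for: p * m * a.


Break into single-operator statements:
t1 = p * m
t2 = t1 * a


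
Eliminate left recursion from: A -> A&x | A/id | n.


Left-recursive alternatives: A&x, A/id; non-recursive: n
Introduce A': A -> nA', A' -> &xA' | /idA' | ε


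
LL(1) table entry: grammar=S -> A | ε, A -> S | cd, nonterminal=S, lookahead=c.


For [S, c]: 'c' ∈ FIRST(A)
Entry: S -> A


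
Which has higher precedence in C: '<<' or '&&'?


'<<' is shift (level 8); '&&' is logical AND (level 2)
Higher level binds tighter
'<<' has higher precedence than '&&'


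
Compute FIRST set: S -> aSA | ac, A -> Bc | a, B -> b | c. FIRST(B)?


Per alternative of B: FIRST(b) = {b}; FIRST(c) = {c}
FIRST(B) = {b, c}


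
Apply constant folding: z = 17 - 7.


17 - 7 = 10 at compile time
Optimized: z = 10


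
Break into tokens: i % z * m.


Scan left to right, longest-match per lexeme
Tokens: ID(i), OP(%), ID(z), OP(*), ID(m)


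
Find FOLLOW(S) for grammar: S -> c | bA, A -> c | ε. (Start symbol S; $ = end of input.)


$ ∈ FOLLOW(S). For each A -> αBβ: add FIRST(β)\{ε} to FOLLOW(B); if β nullable, add FOLLOW(A).
FOLLOW(S) = {$}


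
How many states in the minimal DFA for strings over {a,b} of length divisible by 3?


Track length mod 3: states 0..2, accept at 0
Minimal DFA: 3 states


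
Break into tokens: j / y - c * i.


Scan left to right, longest-match per lexeme
Tokens: ID(j), OP(/), ID(y), OP(-), ID(c), OP(*), ID(i)


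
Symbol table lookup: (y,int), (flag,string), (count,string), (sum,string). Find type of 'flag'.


Lookup 'flag' → type string


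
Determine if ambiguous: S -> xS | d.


right-linear, alternatives start with distinct terminals 'x' vs 'd': unique leftmost derivation
Unambiguous


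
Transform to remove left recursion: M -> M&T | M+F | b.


Left-recursive alternatives: M&T, M+F; non-recursive: b
Introduce M': M -> bM', M' -> &TM' | +FM' | ε


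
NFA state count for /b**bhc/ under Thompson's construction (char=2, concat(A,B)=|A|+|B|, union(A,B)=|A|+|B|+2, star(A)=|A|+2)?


Syntax tree has 4 char leaf(s), 0 union(s), 2 star(s)
chars contribute 4×2 = 8; each union adds +2; each star adds +2
Total: 8 + 0 + 4 = 12 states


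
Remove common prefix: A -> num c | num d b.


Common prefix: 'num'
Factored: A -> num A', A' -> c | d b


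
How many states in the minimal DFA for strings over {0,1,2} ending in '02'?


Track the longest suffix of input matching a prefix of '02': 3 classes (prefixes of length 0..2)
Minimal DFA: 3 states


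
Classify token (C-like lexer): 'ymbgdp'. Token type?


Pattern: letter/underscore followed by alphanumerics, not a keyword
Type: IDENTIFIER


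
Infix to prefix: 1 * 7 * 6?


left-to-right (same/higher precedence on left): tree is (* (* 1 7) 6)
Prefix: * * 1 7 6


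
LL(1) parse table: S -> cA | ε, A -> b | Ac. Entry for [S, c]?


For [S, c]: 'c' ∈ FIRST(cA)
Entry: S -> cA


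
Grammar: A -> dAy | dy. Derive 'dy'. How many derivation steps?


Derivation: A => dy
Steps: 1


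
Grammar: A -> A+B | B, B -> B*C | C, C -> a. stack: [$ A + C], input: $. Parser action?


'C' (not preceded by B*) is the handle for B -> C
Action: reduce (B -> C)


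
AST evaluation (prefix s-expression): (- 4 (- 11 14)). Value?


Evaluate inner: (- 11 14) = -3
Evaluate root: (- 4 -3) = 7
Result: 7


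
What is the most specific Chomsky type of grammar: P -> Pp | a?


Left-linear: every RHS is a terminal or one nonterminal followed by a terminal
Classification: Type 3 (Regular)


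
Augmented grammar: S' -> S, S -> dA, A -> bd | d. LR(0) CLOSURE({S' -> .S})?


Start: S' -> .S
For each item with dot before a nonterminal B, add B -> .γ for every B-production
Closure: [S' -> .S, S -> .dA]


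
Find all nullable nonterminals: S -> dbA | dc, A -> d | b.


A nonterminal is nullable iff some alternative derives ε (directly, or every symbol in it is nullable)
Nullable: {}


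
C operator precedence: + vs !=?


'+' is additive (level 9); '!=' is equality (level 6)
Higher level binds tighter
'+' has higher precedence than '!='


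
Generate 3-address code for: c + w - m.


Break into single-operator statements:
t1 = c + w
t2 = t1 - m


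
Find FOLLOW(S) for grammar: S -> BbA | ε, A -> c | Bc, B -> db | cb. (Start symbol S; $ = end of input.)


$ ∈ FOLLOW(S). For each A -> αBβ: add FIRST(β)\{ε} to FOLLOW(B); if β nullable, add FOLLOW(A).
FOLLOW(S) = {$}


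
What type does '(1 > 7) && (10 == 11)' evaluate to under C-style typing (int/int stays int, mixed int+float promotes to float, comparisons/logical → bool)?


Operand types: bool && bool
Rule: logical operators take bool operands and yield bool
Result type: bool


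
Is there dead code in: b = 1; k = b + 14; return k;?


b is read by k's definition; k is returned
No dead code


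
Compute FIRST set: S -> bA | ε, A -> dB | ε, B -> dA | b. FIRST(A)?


Per alternative of A: FIRST(dB) = {d}; FIRST(ε) = {ε}
FIRST(A) = {d, ε}


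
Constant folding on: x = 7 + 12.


7 + 12 = 19 at compile time
Optimized: x = 19


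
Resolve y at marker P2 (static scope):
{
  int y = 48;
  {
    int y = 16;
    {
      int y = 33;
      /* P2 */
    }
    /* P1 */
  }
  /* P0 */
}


y declared in the same block as P2
y = 33


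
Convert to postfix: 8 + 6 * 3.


* has higher precedence, evaluate 6*3 first
Postfix: 8 6 3 * +


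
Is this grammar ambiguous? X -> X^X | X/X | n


'n^n/n' has two parse trees (no precedence encoded between ^ and /)
Ambiguous


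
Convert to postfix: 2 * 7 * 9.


Left to right (same or higher precedence on left)
Postfix: 2 7 * 9 *


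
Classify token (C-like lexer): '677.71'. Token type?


Pattern: digits with a decimal point
Type: FLOAT_LITERAL


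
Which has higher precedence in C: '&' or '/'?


'/' is multiplicative (level 10); '&' is bitwise AND (level 5)
Higher level binds tighter
'/' has higher precedence than '&'


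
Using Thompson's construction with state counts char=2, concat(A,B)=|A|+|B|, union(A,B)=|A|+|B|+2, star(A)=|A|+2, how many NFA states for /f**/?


Syntax tree has 1 char leaf(s), 0 union(s), 2 star(s)
chars contribute 1×2 = 2; each union adds +2; each star adds +2
Total: 2 + 0 + 4 = 6 states


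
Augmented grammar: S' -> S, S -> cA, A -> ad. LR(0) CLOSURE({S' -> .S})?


Start: S' -> .S
For each item with dot before a nonterminal B, add B -> .γ for every B-production
Closure: [S' -> .S, S -> .cA]


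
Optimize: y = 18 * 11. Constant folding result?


18 * 11 = 198 at compile time
Optimized: y = 198


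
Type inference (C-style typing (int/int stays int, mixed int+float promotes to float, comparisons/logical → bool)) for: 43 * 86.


Operand types: int * int
Rule: mixed int/float promotes to float; int/int stays int
Result type: int


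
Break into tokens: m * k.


Scan left to right, longest-match per lexeme
Tokens: ID(m), OP(*), ID(k)


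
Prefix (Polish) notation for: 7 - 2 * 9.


'*' binds tighter: tree is (- 7 (* 2 9))
Prefix: - 7 * 2 9


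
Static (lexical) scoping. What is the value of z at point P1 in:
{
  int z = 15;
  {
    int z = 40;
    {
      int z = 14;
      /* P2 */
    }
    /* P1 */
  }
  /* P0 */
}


z declared in the same block as P1
z = 40


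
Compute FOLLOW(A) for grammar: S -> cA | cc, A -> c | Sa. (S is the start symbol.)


$ ∈ FOLLOW(S). For each A -> αBβ: add FIRST(β)\{ε} to FOLLOW(B); if β nullable, add FOLLOW(A).
FOLLOW(A) = {$, a}


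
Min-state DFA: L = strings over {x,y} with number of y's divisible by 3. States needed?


Track (count of y) mod 3: states 0..2, accept at 0
Minimal DFA: 3 states


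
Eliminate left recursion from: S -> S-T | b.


Left-recursive alternatives: S-T; non-recursive: b
Introduce S': S -> bS', S' -> -TS' | ε


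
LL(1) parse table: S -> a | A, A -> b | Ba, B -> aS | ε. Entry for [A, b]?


For [A, b]: 'b' ∈ FIRST(b)
Entry: A -> b


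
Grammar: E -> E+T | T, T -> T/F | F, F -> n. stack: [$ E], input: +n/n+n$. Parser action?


shift '+' to continue E -> E+T
Action: shift


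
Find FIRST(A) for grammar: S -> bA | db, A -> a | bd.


Per alternative of A: FIRST(a) = {a}; FIRST(bd) = {b}
FIRST(A) = {a, b}


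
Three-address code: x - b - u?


Break into single-operator statements:
t1 = x - b
t2 = t1 - u


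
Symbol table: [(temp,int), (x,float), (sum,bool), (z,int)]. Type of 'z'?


Lookup 'z' → type int


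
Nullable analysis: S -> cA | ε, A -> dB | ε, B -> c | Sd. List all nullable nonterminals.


A nonterminal is nullable iff some alternative derives ε (directly, or every symbol in it is nullable)
Nullable: {A, S}


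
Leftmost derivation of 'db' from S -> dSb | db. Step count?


Derivation: S => db
Steps: 1


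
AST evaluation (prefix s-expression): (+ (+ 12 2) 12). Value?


Evaluate inner: (+ 12 2) = 14
Evaluate root: (+ 14 12) = 26
Result: 26


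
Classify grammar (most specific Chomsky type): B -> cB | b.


Right-linear: every RHS is a terminal or a terminal followed by one nonterminal
Classification: Type 3 (Regular)


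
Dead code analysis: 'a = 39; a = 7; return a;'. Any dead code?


first assignment to a is overwritten before any read
Dead: 'a = 39'


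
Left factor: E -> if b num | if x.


Common prefix: 'if'
Factored: E -> if E', E' -> b num | x


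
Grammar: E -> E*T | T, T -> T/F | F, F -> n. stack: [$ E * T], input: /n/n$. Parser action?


'/' can extend T; shift to build T -> T/F
Action: shift


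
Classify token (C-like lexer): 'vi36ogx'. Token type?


Pattern: letter/underscore followed by alphanumerics, not a keyword
Type: IDENTIFIER


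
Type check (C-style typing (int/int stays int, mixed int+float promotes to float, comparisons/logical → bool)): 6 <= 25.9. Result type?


Operand types: int <= float
Rule: comparison yields bool
Result type: bool


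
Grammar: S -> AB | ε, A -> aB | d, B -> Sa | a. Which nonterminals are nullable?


A nonterminal is nullable iff some alternative derives ε (directly, or every symbol in it is nullable)
Nullable: {S}


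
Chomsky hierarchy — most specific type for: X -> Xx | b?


Left-linear: every RHS is a terminal or one nonterminal followed by a terminal
Classification: Type 3 (Regular)


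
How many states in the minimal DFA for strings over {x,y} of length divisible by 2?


Track length mod 2: states 0..1, accept at 0
Minimal DFA: 2 states


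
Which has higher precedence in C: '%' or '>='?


'%' is multiplicative (level 10); '>=' is relational (level 7)
Higher level binds tighter
'%' has higher precedence than '>='
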